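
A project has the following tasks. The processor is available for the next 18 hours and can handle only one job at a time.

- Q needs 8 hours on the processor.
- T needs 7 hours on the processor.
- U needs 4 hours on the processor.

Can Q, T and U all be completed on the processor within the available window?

Running back to back, the jobs need 8 + 7 + 4 = 19 hours on the processor.
Since 19 > 18, they cannot all fit.

No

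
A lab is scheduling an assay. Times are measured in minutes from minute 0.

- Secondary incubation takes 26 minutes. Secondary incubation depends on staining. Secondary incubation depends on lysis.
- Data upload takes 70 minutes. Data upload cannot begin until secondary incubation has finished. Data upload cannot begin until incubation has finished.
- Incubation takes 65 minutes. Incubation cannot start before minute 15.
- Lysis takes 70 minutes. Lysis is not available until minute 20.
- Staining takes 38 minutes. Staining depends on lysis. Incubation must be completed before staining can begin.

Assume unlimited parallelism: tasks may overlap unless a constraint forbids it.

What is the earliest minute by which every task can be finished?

After its own release at minute 15, incubation can start at minute 15 and finishes at minute 80.
After its own release at minute 20, lysis can start at minute 20 and finishes at minute 90.
Staining has to wait for lysis (finishes minute 90); incubation (finishes minute 80). The latest of these is minute 90, so staining runs minute 90 to 90 + 38 = minute 128.
For secondary incubation: staining (finishes minute 128); lysis (finishes minute 90). Taking the maximum gives a start of minute 128, and it finishes at 128 + 26 = minute 154.
For data upload: secondary incubation (finishes minute 154); incubation (finishes minute 80). Taking the maximum gives a start of minute 154, and it finishes at 154 + 70 = minute 224.
All tasks are finished once the last one completes. Finish times: Lysis at 90, Incubation at 80, Staining at 128, Secondary incubation at 154, Data upload at 224. The latest is minute 224.

224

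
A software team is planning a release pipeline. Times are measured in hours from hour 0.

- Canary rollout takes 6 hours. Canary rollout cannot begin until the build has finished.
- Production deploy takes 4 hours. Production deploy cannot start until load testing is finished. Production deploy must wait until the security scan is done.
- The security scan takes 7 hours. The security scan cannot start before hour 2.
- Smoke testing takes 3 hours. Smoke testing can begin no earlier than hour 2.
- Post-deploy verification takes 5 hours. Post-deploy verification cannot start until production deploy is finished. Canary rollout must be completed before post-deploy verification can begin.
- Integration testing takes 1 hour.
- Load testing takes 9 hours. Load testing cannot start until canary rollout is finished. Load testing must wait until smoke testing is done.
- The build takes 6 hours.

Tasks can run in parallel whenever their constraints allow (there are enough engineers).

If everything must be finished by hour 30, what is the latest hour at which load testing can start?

12

Post-deploy verification must finish by hour 30; it takes 5 hours, so it must start by 30 − 5 = hour 25.
Production deploy must finish before post-deploy verification (must start by hour 25). With a 4-hour duration, production deploy must start by 25 − 4 = hour 21.
Since production deploy (must start by hour 21) depends on it, load testing must finish by hour 21. Backing off its 9-hour duration gives a latest start of hour 12.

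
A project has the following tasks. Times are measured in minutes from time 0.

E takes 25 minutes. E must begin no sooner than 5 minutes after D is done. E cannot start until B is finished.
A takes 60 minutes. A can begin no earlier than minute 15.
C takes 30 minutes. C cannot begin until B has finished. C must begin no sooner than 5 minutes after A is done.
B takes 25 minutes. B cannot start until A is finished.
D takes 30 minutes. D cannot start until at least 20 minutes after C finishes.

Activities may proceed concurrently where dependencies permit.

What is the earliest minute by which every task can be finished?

210

A waits on its own release at minute 15, so it starts at minute 15 and finishes at 15 + 60 = minute 75.
B waits on A (finishes minute 75), so it starts at minute 75 and finishes at 75 + 25 = minute 100.
C cannot start until B (finishes minute 100); A (finishes minute 75, plus 5-minute gap → minute 80). The controlling bound is minute 100, so C finishes at 100 + 30 = minute 130.
After C (finishes minute 130, plus 20-minute gap → minute 150), D can start at minute 150 and finishes at minute 180.
For E: D (finishes minute 180, plus 5-minute gap → minute 185); B (finishes minute 100). Taking the maximum gives a start of minute 185, and it finishes at 185 + 25 = minute 210.
All tasks are finished once the last one completes. Finish times: A at 75, B at 100, C at 130, D at 180, E at 210. The latest is minute 210.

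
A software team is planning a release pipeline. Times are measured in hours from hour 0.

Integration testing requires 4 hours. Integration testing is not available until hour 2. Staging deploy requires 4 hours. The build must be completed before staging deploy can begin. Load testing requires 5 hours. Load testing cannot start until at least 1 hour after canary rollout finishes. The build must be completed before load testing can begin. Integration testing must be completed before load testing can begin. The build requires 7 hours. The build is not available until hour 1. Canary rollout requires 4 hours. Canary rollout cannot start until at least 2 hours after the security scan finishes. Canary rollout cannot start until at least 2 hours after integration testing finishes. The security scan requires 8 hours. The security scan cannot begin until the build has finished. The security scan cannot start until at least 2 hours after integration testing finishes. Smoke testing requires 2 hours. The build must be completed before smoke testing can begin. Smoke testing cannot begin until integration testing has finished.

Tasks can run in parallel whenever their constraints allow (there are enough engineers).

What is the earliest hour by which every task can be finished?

28

After its own release at hour 2, integration testing can start at hour 2 and finishes at hour 6.
After its own release at hour 1, the build can start at hour 1 and finishes at hour 8.
For smoke testing: the build (finishes hour 8); integration testing (finishes hour 6). Taking the maximum gives a start of hour 8, and it finishes at 8 + 2 = hour 10.
After the build (finishes hour 8), staging deploy can start at hour 8 and finishes at hour 12.
The security scan needs all of the build (finishes hour 8); integration testing (finishes hour 6, plus 2-hour gap → hour 8). That puts its earliest start at hour 8; it finishes at 8 + 8 = hour 16.
Canary rollout cannot start until the security scan (finishes hour 16, plus 2-hour gap → hour 18); integration testing (finishes hour 6, plus 2-hour gap → hour 8). The controlling bound is hour 18, so canary rollout finishes at 18 + 4 = hour 22.
Load testing needs all of canary rollout (finishes hour 22, plus 1-hour gap → hour 23); the build (finishes hour 8); integration testing (finishes hour 6). That puts its earliest start at hour 23; it finishes at 23 + 5 = hour 28.
All tasks are finished once the last one completes. Finish times: The build at 8, Integration testing at 6, The security scan at 16, Staging deploy at 12, Smoke testing at 10, Canary rollout at 22, Load testing at 28. The latest is hour 28.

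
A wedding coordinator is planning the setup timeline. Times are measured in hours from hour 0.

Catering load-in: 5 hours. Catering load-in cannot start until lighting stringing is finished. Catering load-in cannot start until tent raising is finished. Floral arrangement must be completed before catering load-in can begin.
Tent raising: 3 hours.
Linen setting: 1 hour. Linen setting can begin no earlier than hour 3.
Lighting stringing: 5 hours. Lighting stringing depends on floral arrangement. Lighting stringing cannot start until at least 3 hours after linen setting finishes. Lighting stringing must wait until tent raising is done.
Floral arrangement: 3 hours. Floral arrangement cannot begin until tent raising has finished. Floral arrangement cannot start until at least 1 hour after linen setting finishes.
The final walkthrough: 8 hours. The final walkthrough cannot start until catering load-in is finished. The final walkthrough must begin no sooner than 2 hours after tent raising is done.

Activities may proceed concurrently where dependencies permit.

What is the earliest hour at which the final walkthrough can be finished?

After its own release at hour 3, linen setting can start at hour 3 and finishes at hour 4.
Tent raising can start immediately at hour 0; it finishes at hour 3.
Floral arrangement has to wait for tent raising (finishes hour 3); linen setting (finishes hour 4, plus 1-hour gap → hour 5). The latest of these is hour 5, so floral arrangement runs hour 5 to 5 + 3 = hour 8.
Lighting stringing needs all of floral arrangement (finishes hour 8); linen setting (finishes hour 4, plus 3-hour gap → hour 7); tent raising (finishes hour 3). That puts its earliest start at hour 8; it finishes at 8 + 5 = hour 13.
Catering load-in has to wait for lighting stringing (finishes hour 13); tent raising (finishes hour 3); floral arrangement (finishes hour 8). The latest of these is hour 13, so catering load-in runs hour 13 to 13 + 5 = hour 18.
The final walkthrough needs all of catering load-in (finishes hour 18); tent raising (finishes hour 3, plus 2-hour gap → hour 5). That puts its earliest start at hour 18; it finishes at 18 + 8 = hour 26.

26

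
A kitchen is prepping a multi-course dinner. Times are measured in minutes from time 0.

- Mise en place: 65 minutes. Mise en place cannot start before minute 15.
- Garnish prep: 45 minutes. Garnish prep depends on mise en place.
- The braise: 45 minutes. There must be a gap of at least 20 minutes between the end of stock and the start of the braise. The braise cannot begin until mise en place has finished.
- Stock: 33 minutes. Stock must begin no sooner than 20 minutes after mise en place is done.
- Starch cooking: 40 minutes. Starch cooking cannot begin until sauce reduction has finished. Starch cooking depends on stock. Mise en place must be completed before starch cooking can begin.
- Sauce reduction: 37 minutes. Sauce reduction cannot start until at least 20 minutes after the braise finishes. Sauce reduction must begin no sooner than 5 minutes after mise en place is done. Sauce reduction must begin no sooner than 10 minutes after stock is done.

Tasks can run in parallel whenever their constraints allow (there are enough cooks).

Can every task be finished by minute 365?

Yes

Mise en place cannot begin until its own release at minute 15. It runs from minute 15 to 15 + 65 = minute 80.
Garnish prep cannot begin until mise en place (finishes minute 80). It runs from minute 80 to 80 + 45 = minute 125.
Stock cannot begin until mise en place (finishes minute 80, plus 20-minute gap → minute 100). It runs from minute 100 to 100 + 33 = minute 133.
The braise needs all of stock (finishes minute 133, plus 20-minute gap → minute 153); mise en place (finishes minute 80). That puts its earliest start at minute 153; it finishes at 153 + 45 = minute 198.
Sauce reduction cannot start until the braise (finishes minute 198, plus 20-minute gap → minute 218); mise en place (finishes minute 80, plus 5-minute gap → minute 85); stock (finishes minute 133, plus 10-minute gap → minute 143). The controlling bound is minute 218, so sauce reduction finishes at 218 + 37 = minute 255.
Starch cooking cannot start until sauce reduction (finishes minute 255); stock (finishes minute 133); mise en place (finishes minute 80). The controlling bound is minute 255, so starch cooking finishes at 255 + 40 = minute 295.
Every task is finished by minute 295, which is no later than the deadline of 365, so the schedule is feasible.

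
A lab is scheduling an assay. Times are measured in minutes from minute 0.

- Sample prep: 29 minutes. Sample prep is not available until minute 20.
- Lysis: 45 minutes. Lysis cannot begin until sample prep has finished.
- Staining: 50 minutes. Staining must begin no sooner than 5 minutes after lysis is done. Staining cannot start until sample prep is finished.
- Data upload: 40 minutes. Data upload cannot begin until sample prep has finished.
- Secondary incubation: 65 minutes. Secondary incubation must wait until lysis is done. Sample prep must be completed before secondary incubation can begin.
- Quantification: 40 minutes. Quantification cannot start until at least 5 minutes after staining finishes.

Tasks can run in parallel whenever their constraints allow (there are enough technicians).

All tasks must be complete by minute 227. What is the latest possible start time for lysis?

Nothing follows quantification; the deadline of minute 227 is its only limit. It must start by 227 − 40 = minute 187.
Staining has to be done before quantification (must start by minute 187, minus 5-minute gap → minute 182). That means finishing by minute 182, i.e. starting by 182 − 50 = minute 132.
Secondary incubation must finish by minute 227; it takes 65 minutes, so it must start by 227 − 65 = minute 162.
Lysis has several dependents: staining (must start by minute 132, minus 5-minute gap → minute 127); secondary incubation (must start by minute 162). The earliest of those limits is minute 127, so lysis must start by 127 − 45 = minute 82.

82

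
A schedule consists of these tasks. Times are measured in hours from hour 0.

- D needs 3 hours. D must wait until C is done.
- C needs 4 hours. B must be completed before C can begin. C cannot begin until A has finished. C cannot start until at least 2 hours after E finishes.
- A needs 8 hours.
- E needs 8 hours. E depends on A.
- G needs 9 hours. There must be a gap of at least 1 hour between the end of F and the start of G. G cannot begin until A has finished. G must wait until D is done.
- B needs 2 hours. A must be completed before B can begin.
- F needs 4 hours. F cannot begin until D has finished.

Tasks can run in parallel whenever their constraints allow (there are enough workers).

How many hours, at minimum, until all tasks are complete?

A can start immediately at hour 0; it finishes at hour 8.
After A (finishes hour 8), E can start at hour 8 and finishes at hour 16.
B waits on A (finishes hour 8), so it starts at hour 8 and finishes at 8 + 2 = hour 10.
C cannot start until B (finishes hour 10); A (finishes hour 8); E (finishes hour 16, plus 2-hour gap → hour 18). The controlling bound is hour 18, so C finishes at 18 + 4 = hour 22.
D cannot begin until C (finishes hour 22). It runs from hour 22 to 22 + 3 = hour 25.
After D (finishes hour 25), F can start at hour 25 and finishes at hour 29.
For G: F (finishes hour 29, plus 1-hour gap → hour 30); A (finishes hour 8); D (finishes hour 25). Taking the maximum gives a start of hour 30, and it finishes at 30 + 9 = hour 39.
All tasks are finished once the last one completes. Finish times: A at 8, B at 10, C at 22, D at 25, E at 16, F at 29, G at 39. The latest is hour 39.

39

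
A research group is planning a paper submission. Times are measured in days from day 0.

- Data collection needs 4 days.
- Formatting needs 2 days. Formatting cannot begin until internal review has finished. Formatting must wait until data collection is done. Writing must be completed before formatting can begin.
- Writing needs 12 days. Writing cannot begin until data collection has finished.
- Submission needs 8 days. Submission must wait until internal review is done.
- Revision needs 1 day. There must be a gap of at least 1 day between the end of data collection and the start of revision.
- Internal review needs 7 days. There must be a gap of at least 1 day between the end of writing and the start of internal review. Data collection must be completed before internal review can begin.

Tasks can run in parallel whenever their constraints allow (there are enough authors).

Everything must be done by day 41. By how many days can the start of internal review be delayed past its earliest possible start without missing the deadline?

9

Data collection can start immediately at day 0; it finishes at day 4.
Writing waits on data collection (finishes day 4), so it starts at day 4 and finishes at 4 + 12 = day 16.
Internal review needs all of writing (finishes day 16, plus 1-day gap → day 17); data collection (finishes day 4). That puts its earliest start at day 17; it finishes at 17 + 7 = day 24.

Working backward from the deadline:
Formatting has no dependents, so it just needs to finish by day 41. Starting by 41 − 2 = day 39 achieves that.
Submission must finish by day 41; it takes 8 days, so it must start by 41 − 8 = day 33.
Internal review has several dependents: formatting (must start by day 39); submission (must start by day 33). The earliest of those limits is day 33, so internal review must start by 33 − 7 = day 26.
So internal review can start as early as day 17 and as late as day 26, giving 26 − 17 = 9 days of slack.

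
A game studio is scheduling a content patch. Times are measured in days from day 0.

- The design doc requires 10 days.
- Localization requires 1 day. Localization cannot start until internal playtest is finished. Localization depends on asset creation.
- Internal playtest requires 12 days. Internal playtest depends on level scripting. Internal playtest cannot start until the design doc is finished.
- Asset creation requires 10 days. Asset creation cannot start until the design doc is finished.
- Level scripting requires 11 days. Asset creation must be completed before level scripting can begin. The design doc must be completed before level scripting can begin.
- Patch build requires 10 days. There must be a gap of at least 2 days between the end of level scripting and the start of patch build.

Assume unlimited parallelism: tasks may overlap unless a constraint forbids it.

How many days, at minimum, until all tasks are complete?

44

The design doc has no prerequisites, so it starts at day 0 and finishes at day 10.
Asset creation cannot begin until the design doc (finishes day 10). It runs from day 10 to 10 + 10 = day 20.
Level scripting has to wait for asset creation (finishes day 20); the design doc (finishes day 10). The latest of these is day 20, so level scripting runs day 20 to 20 + 11 = day 31.
Patch build waits on level scripting (finishes day 31, plus 2-day gap → day 33), so it starts at day 33 and finishes at 33 + 10 = day 43.
Internal playtest has to wait for level scripting (finishes day 31); the design doc (finishes day 10). The latest of these is day 31, so internal playtest runs day 31 to 31 + 12 = day 43.
Localization has to wait for internal playtest (finishes day 43); asset creation (finishes day 20). The latest of these is day 43, so localization runs day 43 to 43 + 1 = day 44.
All tasks are finished once the last one completes. Finish times: The design doc at 10, Asset creation at 20, Level scripting at 31, Internal playtest at 43, Localization at 44, Patch build at 43. The latest is day 44.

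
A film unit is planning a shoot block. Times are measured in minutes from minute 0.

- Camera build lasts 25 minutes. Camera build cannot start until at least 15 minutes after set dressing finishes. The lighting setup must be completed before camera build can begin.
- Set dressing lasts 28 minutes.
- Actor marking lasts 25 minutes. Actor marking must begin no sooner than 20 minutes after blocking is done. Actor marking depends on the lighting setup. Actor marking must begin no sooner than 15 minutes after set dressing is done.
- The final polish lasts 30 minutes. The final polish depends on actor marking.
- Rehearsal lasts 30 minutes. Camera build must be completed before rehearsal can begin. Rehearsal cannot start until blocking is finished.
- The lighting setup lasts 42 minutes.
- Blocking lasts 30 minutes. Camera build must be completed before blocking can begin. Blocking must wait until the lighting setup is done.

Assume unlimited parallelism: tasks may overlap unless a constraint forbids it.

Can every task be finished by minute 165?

The lighting setup has no prerequisites, so it starts at minute 0 and finishes at minute 42.
Set dressing has no prerequisites, so it starts at minute 0 and finishes at minute 28.
Camera build cannot start until set dressing (finishes minute 28, plus 15-minute gap → minute 43); the lighting setup (finishes minute 42). The controlling bound is minute 43, so camera build finishes at 43 + 25 = minute 68.
Blocking cannot start until camera build (finishes minute 68); the lighting setup (finishes minute 42). The controlling bound is minute 68, so blocking finishes at 68 + 30 = minute 98.
Rehearsal cannot start until camera build (finishes minute 68); blocking (finishes minute 98). The controlling bound is minute 98, so rehearsal finishes at 98 + 30 = minute 128.
Actor marking has to wait for blocking (finishes minute 98, plus 20-minute gap → minute 118); the lighting setup (finishes minute 42); set dressing (finishes minute 28, plus 15-minute gap → minute 43). The latest of these is minute 118, so actor marking runs minute 118 to 118 + 25 = minute 143.
The final polish cannot begin until actor marking (finishes minute 143). It runs from minute 143 to 143 + 30 = minute 173.
The earliest everything can be done is minute 173, which is after the deadline of 165, so it is not possible.

No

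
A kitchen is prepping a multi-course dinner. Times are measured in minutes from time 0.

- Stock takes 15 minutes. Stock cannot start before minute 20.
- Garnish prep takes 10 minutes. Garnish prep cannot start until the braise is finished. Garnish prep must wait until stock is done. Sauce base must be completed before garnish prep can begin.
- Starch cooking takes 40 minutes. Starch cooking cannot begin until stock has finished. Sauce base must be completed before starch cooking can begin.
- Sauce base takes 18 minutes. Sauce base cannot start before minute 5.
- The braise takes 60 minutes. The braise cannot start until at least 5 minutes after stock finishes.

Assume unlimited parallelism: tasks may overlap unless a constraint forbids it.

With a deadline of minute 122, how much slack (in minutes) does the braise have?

12

After its own release at minute 20, stock can start at minute 20 and finishes at minute 35.
After stock (finishes minute 35, plus 5-minute gap → minute 40), the braise can start at minute 40 and finishes at minute 100.

Working backward from the deadline:
Nothing follows garnish prep; the deadline of minute 122 is its only limit. It must start by 122 − 10 = minute 112.
The braise has to be done before garnish prep (must start by minute 112). That means finishing by minute 112, i.e. starting by 112 − 60 = minute 52.
So the braise can start as early as minute 40 and as late as minute 52, giving 52 − 40 = 12 minutes of slack.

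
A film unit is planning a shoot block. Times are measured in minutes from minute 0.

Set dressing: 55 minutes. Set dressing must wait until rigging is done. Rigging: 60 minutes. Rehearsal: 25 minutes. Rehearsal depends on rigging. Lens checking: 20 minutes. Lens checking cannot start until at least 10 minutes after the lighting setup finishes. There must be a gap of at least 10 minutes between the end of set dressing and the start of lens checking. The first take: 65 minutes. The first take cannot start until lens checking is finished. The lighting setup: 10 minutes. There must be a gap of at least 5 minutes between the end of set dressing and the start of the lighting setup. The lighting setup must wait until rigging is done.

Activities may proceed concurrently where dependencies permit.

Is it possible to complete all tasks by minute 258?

Yes

Rigging can start immediately at minute 0; it finishes at minute 60.
After rigging (finishes minute 60), rehearsal can start at minute 60 and finishes at minute 85.
After rigging (finishes minute 60), set dressing can start at minute 60 and finishes at minute 115.
The lighting setup has to wait for set dressing (finishes minute 115, plus 5-minute gap → minute 120); rigging (finishes minute 60). The latest of these is minute 120, so the lighting setup runs minute 120 to 120 + 10 = minute 130.
Lens checking has to wait for the lighting setup (finishes minute 130, plus 10-minute gap → minute 140); set dressing (finishes minute 115, plus 10-minute gap → minute 125). The latest of these is minute 140, so lens checking runs minute 140 to 140 + 20 = minute 160.
After lens checking (finishes minute 160), the first take can start at minute 160 and finishes at minute 225.
Every task is finished by minute 225, which is no later than the deadline of 258, so the schedule is feasible.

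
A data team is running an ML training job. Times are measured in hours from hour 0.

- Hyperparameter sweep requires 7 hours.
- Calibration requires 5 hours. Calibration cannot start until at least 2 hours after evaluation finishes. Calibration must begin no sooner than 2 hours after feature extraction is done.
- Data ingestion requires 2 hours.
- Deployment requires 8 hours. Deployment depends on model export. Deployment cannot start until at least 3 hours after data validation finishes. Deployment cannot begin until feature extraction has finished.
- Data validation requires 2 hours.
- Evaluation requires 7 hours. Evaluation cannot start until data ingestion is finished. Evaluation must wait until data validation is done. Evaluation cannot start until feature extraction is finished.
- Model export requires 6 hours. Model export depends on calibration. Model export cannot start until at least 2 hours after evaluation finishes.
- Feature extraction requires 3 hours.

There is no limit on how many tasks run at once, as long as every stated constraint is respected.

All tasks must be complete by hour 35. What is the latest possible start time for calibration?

16

To finish by hour 35, deployment (duration 8) must start no later than hour 27.
Model export must finish before deployment (must start by hour 27). With a 6-hour duration, model export must start by 27 − 6 = hour 21.
Calibration must finish before model export (must start by hour 21). With a 5-hour duration, calibration must start by 21 − 5 = hour 16.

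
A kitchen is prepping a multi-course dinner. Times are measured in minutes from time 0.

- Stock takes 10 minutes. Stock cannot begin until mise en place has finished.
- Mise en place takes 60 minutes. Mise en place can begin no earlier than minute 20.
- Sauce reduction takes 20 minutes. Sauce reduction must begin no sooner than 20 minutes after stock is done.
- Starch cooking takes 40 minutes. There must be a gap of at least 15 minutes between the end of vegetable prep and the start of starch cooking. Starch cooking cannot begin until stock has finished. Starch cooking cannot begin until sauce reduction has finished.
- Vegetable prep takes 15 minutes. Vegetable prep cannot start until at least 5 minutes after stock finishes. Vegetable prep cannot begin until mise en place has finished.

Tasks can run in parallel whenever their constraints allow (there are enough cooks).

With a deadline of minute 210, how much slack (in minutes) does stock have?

Mise en place cannot begin until its own release at minute 20. It runs from minute 20 to 20 + 60 = minute 80.
Stock cannot begin until mise en place (finishes minute 80). It runs from minute 80 to 80 + 10 = minute 90.

Working backward from the deadline:
Starch cooking must finish by minute 210; it takes 40 minutes, so it must start by 210 − 40 = minute 170.
Vegetable prep must finish before starch cooking (must start by minute 170, minus 15-minute gap → minute 155). With a 15-minute duration, vegetable prep must start by 155 − 15 = minute 140.
Sauce reduction has to be done before starch cooking (must start by minute 170). That means finishing by minute 170, i.e. starting by 170 − 20 = minute 150.
Stock feeds vegetable prep (must start by minute 140, minus 5-minute gap → minute 135); sauce reduction (must start by minute 150, minus 20-minute gap → minute 130); starch cooking (must start by minute 170). Taking the minimum, stock must finish by minute 130 and start by 130 − 10 = minute 120.
So stock can start as early as minute 80 and as late as minute 120, giving 120 − 80 = 40 minutes of slack.

40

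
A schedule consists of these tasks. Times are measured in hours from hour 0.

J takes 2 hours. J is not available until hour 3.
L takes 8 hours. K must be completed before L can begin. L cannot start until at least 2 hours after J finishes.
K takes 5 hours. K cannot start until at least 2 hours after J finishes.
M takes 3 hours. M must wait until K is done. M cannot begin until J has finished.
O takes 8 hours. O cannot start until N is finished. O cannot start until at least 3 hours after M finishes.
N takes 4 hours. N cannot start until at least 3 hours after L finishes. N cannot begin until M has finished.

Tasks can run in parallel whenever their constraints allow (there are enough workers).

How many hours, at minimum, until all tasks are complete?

35

J cannot begin until its own release at hour 3. It runs from hour 3 to 3 + 2 = hour 5.
After J (finishes hour 5, plus 2-hour gap → hour 7), K can start at hour 7 and finishes at hour 12.
M has to wait for K (finishes hour 12); J (finishes hour 5). The latest of these is hour 12, so M runs hour 12 to 12 + 3 = hour 15.
L cannot start until K (finishes hour 12); J (finishes hour 5, plus 2-hour gap → hour 7). The controlling bound is hour 12, so L finishes at 12 + 8 = hour 20.
For N: L (finishes hour 20, plus 3-hour gap → hour 23); M (finishes hour 15). Taking the maximum gives a start of hour 23, and it finishes at 23 + 4 = hour 27.
For O: N (finishes hour 27); M (finishes hour 15, plus 3-hour gap → hour 18). Taking the maximum gives a start of hour 27, and it finishes at 27 + 8 = hour 35.
All tasks are finished once the last one completes. Finish times: J at 5, K at 12, L at 20, M at 15, N at 27, O at 35. The latest is hour 35.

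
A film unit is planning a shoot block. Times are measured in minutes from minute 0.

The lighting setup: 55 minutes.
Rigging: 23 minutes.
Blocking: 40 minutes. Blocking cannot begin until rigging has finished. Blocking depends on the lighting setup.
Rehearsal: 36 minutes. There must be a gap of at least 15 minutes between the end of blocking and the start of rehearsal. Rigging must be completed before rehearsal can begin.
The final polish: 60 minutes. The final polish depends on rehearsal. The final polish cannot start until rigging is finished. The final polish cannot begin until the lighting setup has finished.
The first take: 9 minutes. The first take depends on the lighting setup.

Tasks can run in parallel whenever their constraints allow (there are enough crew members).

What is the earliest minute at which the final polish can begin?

The lighting setup has no prerequisites, so it starts at minute 0 and finishes at minute 55.
Rigging can start immediately at minute 0; it finishes at minute 23.
Blocking has to wait for rigging (finishes minute 23); the lighting setup (finishes minute 55). The latest of these is minute 55, so blocking runs minute 55 to 55 + 40 = minute 95.
Rehearsal cannot start until blocking (finishes minute 95, plus 15-minute gap → minute 110); rigging (finishes minute 23). The controlling bound is minute 110, so rehearsal finishes at 110 + 36 = minute 146.
The final polish waits on rehearsal (finishes minute 146); rigging (finishes minute 23); the lighting setup (finishes minute 55). The latest of these is minute 146, which is the earliest the final polish can start.

146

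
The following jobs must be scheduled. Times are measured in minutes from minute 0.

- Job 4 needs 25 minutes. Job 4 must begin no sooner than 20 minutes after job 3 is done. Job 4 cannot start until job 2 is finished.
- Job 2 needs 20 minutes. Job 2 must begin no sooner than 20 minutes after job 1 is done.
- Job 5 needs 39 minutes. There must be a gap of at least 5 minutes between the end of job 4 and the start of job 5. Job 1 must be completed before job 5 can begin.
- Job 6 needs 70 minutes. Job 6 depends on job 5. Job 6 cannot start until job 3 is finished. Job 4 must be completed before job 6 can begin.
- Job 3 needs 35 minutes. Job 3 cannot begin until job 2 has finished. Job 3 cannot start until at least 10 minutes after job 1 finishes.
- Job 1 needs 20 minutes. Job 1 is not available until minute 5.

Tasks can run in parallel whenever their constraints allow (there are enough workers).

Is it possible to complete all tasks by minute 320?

Yes

Job 1 cannot begin until its own release at minute 5. It runs from minute 5 to 5 + 20 = minute 25.
Job 2 waits on job 1 (finishes minute 25, plus 20-minute gap → minute 45), so it starts at minute 45 and finishes at 45 + 20 = minute 65.
Job 3 has to wait for job 2 (finishes minute 65); job 1 (finishes minute 25, plus 10-minute gap → minute 35). The latest of these is minute 65, so job 3 runs minute 65 to 65 + 35 = minute 100.
Job 4 cannot start until job 3 (finishes minute 100, plus 20-minute gap → minute 120); job 2 (finishes minute 65). The controlling bound is minute 120, so job 4 finishes at 120 + 25 = minute 145.
Job 5 needs all of job 4 (finishes minute 145, plus 5-minute gap → minute 150); job 1 (finishes minute 25). That puts its earliest start at minute 150; it finishes at 150 + 39 = minute 189.
For job 6: job 5 (finishes minute 189); job 3 (finishes minute 100); job 4 (finishes minute 145). Taking the maximum gives a start of minute 189, and it finishes at 189 + 70 = minute 259.
Every task is finished by minute 259, which is no later than the deadline of 320, so the schedule is feasible.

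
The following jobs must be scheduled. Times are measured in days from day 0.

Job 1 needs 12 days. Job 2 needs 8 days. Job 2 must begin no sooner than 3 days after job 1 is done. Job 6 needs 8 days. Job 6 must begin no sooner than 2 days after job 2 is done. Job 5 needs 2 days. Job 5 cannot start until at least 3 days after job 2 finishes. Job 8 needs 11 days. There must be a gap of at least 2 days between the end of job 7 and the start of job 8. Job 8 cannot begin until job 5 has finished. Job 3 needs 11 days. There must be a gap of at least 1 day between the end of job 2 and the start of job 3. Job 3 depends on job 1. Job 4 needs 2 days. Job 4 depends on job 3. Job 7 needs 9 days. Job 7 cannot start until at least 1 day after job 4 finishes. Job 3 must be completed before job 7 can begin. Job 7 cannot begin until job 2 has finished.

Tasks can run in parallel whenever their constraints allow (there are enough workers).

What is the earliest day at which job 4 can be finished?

37

Nothing blocks job 1, so it runs from day 0 to day 12.
After job 1 (finishes day 12, plus 3-day gap → day 15), job 2 can start at day 15 and finishes at day 23.
Job 3 cannot start until job 2 (finishes day 23, plus 1-day gap → day 24); job 1 (finishes day 12). The controlling bound is day 24, so job 3 finishes at 24 + 11 = day 35.
After job 3 (finishes day 35), job 4 can start at day 35 and finishes at day 37.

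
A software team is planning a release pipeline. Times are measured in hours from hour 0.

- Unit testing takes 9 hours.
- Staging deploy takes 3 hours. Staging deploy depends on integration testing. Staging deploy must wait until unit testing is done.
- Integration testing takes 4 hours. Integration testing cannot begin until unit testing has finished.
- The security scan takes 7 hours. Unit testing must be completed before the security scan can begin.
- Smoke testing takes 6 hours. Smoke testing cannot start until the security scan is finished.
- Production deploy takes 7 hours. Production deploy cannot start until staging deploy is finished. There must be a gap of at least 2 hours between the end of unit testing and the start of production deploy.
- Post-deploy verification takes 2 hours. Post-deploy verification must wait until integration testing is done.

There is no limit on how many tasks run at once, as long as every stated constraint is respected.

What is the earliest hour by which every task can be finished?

23

Unit testing has no prerequisites, so it starts at hour 0 and finishes at hour 9.
The security scan cannot begin until unit testing (finishes hour 9). It runs from hour 9 to 9 + 7 = hour 16.
Smoke testing cannot begin until the security scan (finishes hour 16). It runs from hour 16 to 16 + 6 = hour 22.
Integration testing cannot begin until unit testing (finishes hour 9). It runs from hour 9 to 9 + 4 = hour 13.
After integration testing (finishes hour 13), post-deploy verification can start at hour 13 and finishes at hour 15.
For staging deploy: integration testing (finishes hour 13); unit testing (finishes hour 9). Taking the maximum gives a start of hour 13, and it finishes at 13 + 3 = hour 16.
For production deploy: staging deploy (finishes hour 16); unit testing (finishes hour 9, plus 2-hour gap → hour 11). Taking the maximum gives a start of hour 16, and it finishes at 16 + 7 = hour 23.
All tasks are finished once the last one completes. Finish times: Unit testing at 9, Integration testing at 13, The security scan at 16, Staging deploy at 16, Smoke testing at 22, Production deploy at 23, Post-deploy verification at 15. The latest is hour 23.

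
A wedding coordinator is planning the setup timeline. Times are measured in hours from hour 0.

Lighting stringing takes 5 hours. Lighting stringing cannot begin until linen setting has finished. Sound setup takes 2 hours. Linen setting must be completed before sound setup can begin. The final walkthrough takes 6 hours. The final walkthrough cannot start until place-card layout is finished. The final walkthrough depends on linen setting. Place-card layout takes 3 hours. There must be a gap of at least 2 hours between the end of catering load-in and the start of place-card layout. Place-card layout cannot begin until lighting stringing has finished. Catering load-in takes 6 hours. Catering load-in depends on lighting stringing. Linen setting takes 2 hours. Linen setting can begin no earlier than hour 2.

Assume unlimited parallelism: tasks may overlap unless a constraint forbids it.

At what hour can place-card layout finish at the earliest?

Linen setting waits on its own release at hour 2, so it starts at hour 2 and finishes at 2 + 2 = hour 4.
Lighting stringing cannot begin until linen setting (finishes hour 4). It runs from hour 4 to 4 + 5 = hour 9.
Catering load-in waits on lighting stringing (finishes hour 9), so it starts at hour 9 and finishes at 9 + 6 = hour 15.
Place-card layout has to wait for catering load-in (finishes hour 15, plus 2-hour gap → hour 17); lighting stringing (finishes hour 9). The latest of these is hour 17, so place-card layout runs hour 17 to 17 + 3 = hour 20.

20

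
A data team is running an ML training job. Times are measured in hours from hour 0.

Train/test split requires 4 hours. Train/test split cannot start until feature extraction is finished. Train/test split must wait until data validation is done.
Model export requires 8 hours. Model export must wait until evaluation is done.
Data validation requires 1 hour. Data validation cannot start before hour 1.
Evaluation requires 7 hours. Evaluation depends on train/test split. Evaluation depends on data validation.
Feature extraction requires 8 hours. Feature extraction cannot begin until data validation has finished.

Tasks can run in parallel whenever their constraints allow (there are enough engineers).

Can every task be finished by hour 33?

Yes

Data validation waits on its own release at hour 1, so it starts at hour 1 and finishes at 1 + 1 = hour 2.
Feature extraction cannot begin until data validation (finishes hour 2). It runs from hour 2 to 2 + 8 = hour 10.
Train/test split needs all of feature extraction (finishes hour 10); data validation (finishes hour 2). That puts its earliest start at hour 10; it finishes at 10 + 4 = hour 14.
Evaluation cannot start until train/test split (finishes hour 14); data validation (finishes hour 2). The controlling bound is hour 14, so evaluation finishes at 14 + 7 = hour 21.
After evaluation (finishes hour 21), model export can start at hour 21 and finishes at hour 29.
Every task is finished by hour 29, which is no later than the deadline of 33, so the schedule is feasible.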